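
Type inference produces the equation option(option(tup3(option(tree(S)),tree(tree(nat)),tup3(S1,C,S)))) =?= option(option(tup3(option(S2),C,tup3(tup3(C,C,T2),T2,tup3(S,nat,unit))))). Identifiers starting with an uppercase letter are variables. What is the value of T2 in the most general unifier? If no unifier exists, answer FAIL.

Decompose option/1: option(tup3(option(tree(S)),tree(tree(nat)),tup3(S1,C,S))) =?= option(tup3(option(S2),C,tup3(tup3(C,C,T2),T2,tup3(S,nat,unit)))).
Decompose option/1: tup3(option(tree(S)),tree(tree(nat)),tup3(S1,C,S)) =?= tup3(option(S2),C,tup3(tup3(C,C,T2),T2,tup3(S,nat,unit))).
Decompose tup3/3: option(tree(S)) =?= option(S2),  tree(tree(nat)) =?= C,  tup3(S1,C,S) =?= tup3(tup3(C,C,T2),T2,tup3(S,nat,unit)).
Decompose option/1: tree(S) =?= S2.
Bind S2 := tree(S); no other remaining equation mentions S2.
Bind C := tree(tree(nat)); substituting into the remaining equation gives: tup3(S1,tree(tree(nat)),S) =?= tup3(tup3(tree(tree(nat)),tree(tree(nat)),T2),T2,tup3(S,nat,unit)).
Decompose tup3/3: S1 =?= tup3(tree(tree(nat)),tree(tree(nat)),T2),  tree(tree(nat)) =?= T2,  S =?= tup3(S,nat,unit).
Bind S1 := tup3(tree(tree(nat)),tree(tree(nat)),T2); no other remaining equation mentions S1.
Bind T2 := tree(tree(nat)); no other remaining equation mentions T2. Substituting into the earlier binding gives S1 := tup3(tree(tree(nat)),tree(tree(nat)),tree(tree(nat))).
Occurs check fails: S occurs in tup3(S,nat,unit); the equation S =?= tup3(S,nat,unit) has no finite solution.

FAIL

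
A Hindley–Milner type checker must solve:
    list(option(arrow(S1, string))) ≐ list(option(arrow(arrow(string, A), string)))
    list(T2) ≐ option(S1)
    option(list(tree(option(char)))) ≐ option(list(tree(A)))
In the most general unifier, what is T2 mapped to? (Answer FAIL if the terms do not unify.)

FAIL

Decompose list/1: option(arrow(S1, string)) ≐ option(arrow(arrow(string, A), string)).
Decompose option/1: arrow(S1, string) ≐ arrow(arrow(string, A), string).
Decompose arrow/2: S1 ≐ arrow(string, A),  string ≐ string.
Bind S1 := arrow(string, A); substituting into the one remaining equation that mentions S1 gives: list(T2) ≐ option(arrow(string, A)).
Delete trivial equation string ≐ string.
Clash: head symbols differ (list/1 vs option/1); no unifier exists.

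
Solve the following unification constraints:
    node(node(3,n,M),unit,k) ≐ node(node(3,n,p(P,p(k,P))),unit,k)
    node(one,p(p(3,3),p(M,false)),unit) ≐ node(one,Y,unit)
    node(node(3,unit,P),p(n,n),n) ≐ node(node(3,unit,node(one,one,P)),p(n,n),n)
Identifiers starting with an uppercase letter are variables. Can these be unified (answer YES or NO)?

NO

Decompose node/3: node(3,n,M) ≐ node(3,n,p(P,p(k,P))),  unit ≐ unit,  k ≐ k.
Decompose node/3: 3 ≐ 3,  n ≐ n,  M ≐ p(P,p(k,P)).
Delete trivial equation 3 ≐ 3.
Delete trivial equation n ≐ n.
Bind M := p(P,p(k,P)); substituting into the one remaining equation that mentions M gives: node(one,p(p(3,3),p(p(P,p(k,P)),false)),unit) ≐ node(one,Y,unit).
Delete trivial equation unit ≐ unit.
Delete trivial equation k ≐ k.
Decompose node/3: one ≐ one,  p(p(3,3),p(p(P,p(k,P)),false)) ≐ Y,  unit ≐ unit.
Delete trivial equation one ≐ one.
Bind Y := p(p(3,3),p(p(P,p(k,P)),false)); no other remaining equation mentions Y.
Delete trivial equation unit ≐ unit.
Decompose node/3: node(3,unit,P) ≐ node(3,unit,node(one,one,P)),  p(n,n) ≐ p(n,n),  n ≐ n.
Decompose node/3: 3 ≐ 3,  unit ≐ unit,  P ≐ node(one,one,P).
Delete trivial equation 3 ≐ 3.
Delete trivial equation unit ≐ unit.
Occurs check fails: P occurs in node(one,one,P); the equation P ≐ node(one,one,P) has no finite solution.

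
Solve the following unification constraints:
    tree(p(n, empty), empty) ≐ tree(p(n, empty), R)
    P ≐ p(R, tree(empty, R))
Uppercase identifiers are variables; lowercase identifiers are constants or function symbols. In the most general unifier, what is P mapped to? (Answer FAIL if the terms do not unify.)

p(empty, tree(empty, empty))

Decompose tree/2: p(n, empty) ≐ p(n, empty),  empty ≐ R.
Delete trivial equation p(n, empty) ≐ p(n, empty).
Bind R := empty; substituting into the remaining equation gives: P ≐ p(empty, tree(empty, empty)).
Bind P := p(empty, tree(empty, empty)).
MGU = { R -> empty, P -> p(empty, tree(empty, empty)) }, so P -> p(empty, tree(empty, empty)).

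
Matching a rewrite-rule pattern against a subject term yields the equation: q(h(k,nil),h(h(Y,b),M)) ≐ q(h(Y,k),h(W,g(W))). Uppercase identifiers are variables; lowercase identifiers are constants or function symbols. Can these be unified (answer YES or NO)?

Decompose q/2: h(k,nil) ≐ h(Y,k),  h(h(Y,b),M) ≐ h(W,g(W)).
Decompose h/2: k ≐ Y,  nil ≐ k.
Bind Y := k; substituting into the one remaining equation that mentions Y gives: h(h(k,b),M) ≐ h(W,g(W)).
Clash: constants nil and k differ; no unifier exists.

NO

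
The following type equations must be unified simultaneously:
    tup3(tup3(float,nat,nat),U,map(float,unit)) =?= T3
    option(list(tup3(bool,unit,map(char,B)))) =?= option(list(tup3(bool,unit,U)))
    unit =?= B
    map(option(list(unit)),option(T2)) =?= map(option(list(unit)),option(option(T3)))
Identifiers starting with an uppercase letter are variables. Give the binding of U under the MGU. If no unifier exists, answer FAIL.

Bind T3 := tup3(tup3(float,nat,nat),U,map(float,unit)); substituting into the one remaining equation that mentions T3 gives: map(option(list(unit)),option(T2)) =?= map(option(list(unit)),option(option(tup3(tup3(float,nat,nat),U,map(float,unit))))).
Decompose option/1: list(tup3(bool,unit,map(char,B))) =?= list(tup3(bool,unit,U)).
Decompose list/1: tup3(bool,unit,map(char,B)) =?= tup3(bool,unit,U).
Decompose tup3/3: bool =?= bool,  unit =?= unit,  map(char,B) =?= U.
Delete trivial equation bool =?= bool.
Delete trivial equation unit =?= unit.
Bind U := map(char,B); substituting into the one remaining equation that mentions U gives: map(option(list(unit)),option(T2)) =?= map(option(list(unit)),option(option(tup3(tup3(float,nat,nat),map(char,B),map(float,unit))))). Substituting into the earlier binding gives T3 := tup3(tup3(float,nat,nat),map(char,B),map(float,unit)).
Bind B := unit; substituting into the remaining equation gives: map(option(list(unit)),option(T2)) =?= map(option(list(unit)),option(option(tup3(tup3(float,nat,nat),map(char,unit),map(float,unit))))). Substituting into the earlier bindings gives T3 := tup3(tup3(float,nat,nat),map(char,unit),map(float,unit)), U := map(char,unit).
Decompose map/2: option(list(unit)) =?= option(list(unit)),  option(T2) =?= option(option(tup3(tup3(float,nat,nat),map(char,unit),map(float,unit)))).
Delete trivial equation option(list(unit)) =?= option(list(unit)).
Decompose option/1: T2 =?= option(tup3(tup3(float,nat,nat),map(char,unit),map(float,unit))).
Bind T2 := option(tup3(tup3(float,nat,nat),map(char,unit),map(float,unit))).
MGU = { T3 := tup3(tup3(float,nat,nat),map(char,unit),map(float,unit)), U := map(char,unit), B := unit, T2 := option(tup3(tup3(float,nat,nat),map(char,unit),map(float,unit))) }, so U := map(char,unit).

map(char,unit)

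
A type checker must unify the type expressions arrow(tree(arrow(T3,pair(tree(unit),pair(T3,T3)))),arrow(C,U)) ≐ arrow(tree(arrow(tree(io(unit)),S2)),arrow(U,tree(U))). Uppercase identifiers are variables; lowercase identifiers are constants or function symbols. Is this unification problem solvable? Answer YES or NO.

NO

Decompose arrow/2: tree(arrow(T3,pair(tree(unit),pair(T3,T3)))) ≐ tree(arrow(tree(io(unit)),S2)),  arrow(C,U) ≐ arrow(U,tree(U)).
Decompose tree/1: arrow(T3,pair(tree(unit),pair(T3,T3))) ≐ arrow(tree(io(unit)),S2).
Decompose arrow/2: T3 ≐ tree(io(unit)),  pair(tree(unit),pair(T3,T3)) ≐ S2.
Bind T3 := tree(io(unit)); substituting into the one remaining equation that mentions T3 gives: pair(tree(unit),pair(tree(io(unit)),tree(io(unit)))) ≐ S2.
Bind S2 := pair(tree(unit),pair(tree(io(unit)),tree(io(unit)))); no other remaining equation mentions S2.
Decompose arrow/2: C ≐ U,  U ≐ tree(U).
Bind C := U; no other remaining equation mentions C.
Occurs check fails: U occurs in tree(U); the equation U ≐ tree(U) has no finite solution.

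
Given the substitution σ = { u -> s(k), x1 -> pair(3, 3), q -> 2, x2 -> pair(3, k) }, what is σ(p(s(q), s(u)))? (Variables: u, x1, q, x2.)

Replace each occurrence of u with s(k).
Replace each occurrence of q with 2.
Result: p(s(2), s(s(k))).

p(s(2), s(s(k)))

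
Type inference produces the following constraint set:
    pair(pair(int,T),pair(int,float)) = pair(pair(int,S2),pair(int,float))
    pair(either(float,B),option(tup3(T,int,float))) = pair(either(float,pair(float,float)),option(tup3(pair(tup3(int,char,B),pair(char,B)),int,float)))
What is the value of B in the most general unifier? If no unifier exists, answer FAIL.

Decompose pair/2: pair(int,T) = pair(int,S2),  pair(int,float) = pair(int,float).
Decompose pair/2: int = int,  T = S2.
Delete trivial equation int = int.
Bind T := S2; substituting into the one remaining equation that mentions T gives: pair(either(float,B),option(tup3(S2,int,float))) = pair(either(float,pair(float,float)),option(tup3(pair(tup3(int,char,B),pair(char,B)),int,float))).
Delete trivial equation pair(int,float) = pair(int,float).
Decompose pair/2: either(float,B) = either(float,pair(float,float)),  option(tup3(S2,int,float)) = option(tup3(pair(tup3(int,char,B),pair(char,B)),int,float)).
Decompose either/2: float = float,  B = pair(float,float).
Delete trivial equation float = float.
Bind B := pair(float,float); substituting into the remaining equation gives: option(tup3(S2,int,float)) = option(tup3(pair(tup3(int,char,pair(float,float)),pair(char,pair(float,float))),int,float)).
Decompose option/1: tup3(S2,int,float) = tup3(pair(tup3(int,char,pair(float,float)),pair(char,pair(float,float))),int,float).
Decompose tup3/3: S2 = pair(tup3(int,char,pair(float,float)),pair(char,pair(float,float))),  int = int,  float = float.
Bind S2 := pair(tup3(int,char,pair(float,float)),pair(char,pair(float,float))); no other remaining equation mentions S2. Substituting into the earlier binding gives T := pair(tup3(int,char,pair(float,float)),pair(char,pair(float,float))).
Delete trivial equation int = int.
Delete trivial equation float = float.
MGU = { T ↦ pair(tup3(int,char,pair(float,float)),pair(char,pair(float,float))), B ↦ pair(float,float), S2 ↦ pair(tup3(int,char,pair(float,float)),pair(char,pair(float,float))) }, so B ↦ pair(float,float).

pair(float,float)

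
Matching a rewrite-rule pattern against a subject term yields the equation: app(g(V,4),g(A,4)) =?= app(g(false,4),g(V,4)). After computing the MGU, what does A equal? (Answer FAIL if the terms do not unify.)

false

Decompose app/2: g(V,4) =?= g(false,4),  g(A,4) =?= g(V,4).
Decompose g/2: V =?= false,  4 =?= 4.
Bind V := false; substituting into the one remaining equation that mentions V gives: g(A,4) =?= g(false,4).
Delete trivial equation 4 =?= 4.
Decompose g/2: A =?= false,  4 =?= 4.
Bind A := false; no other remaining equation mentions A.
Delete trivial equation 4 =?= 4.
MGU = { V ↦ false, A ↦ false }, so A ↦ false.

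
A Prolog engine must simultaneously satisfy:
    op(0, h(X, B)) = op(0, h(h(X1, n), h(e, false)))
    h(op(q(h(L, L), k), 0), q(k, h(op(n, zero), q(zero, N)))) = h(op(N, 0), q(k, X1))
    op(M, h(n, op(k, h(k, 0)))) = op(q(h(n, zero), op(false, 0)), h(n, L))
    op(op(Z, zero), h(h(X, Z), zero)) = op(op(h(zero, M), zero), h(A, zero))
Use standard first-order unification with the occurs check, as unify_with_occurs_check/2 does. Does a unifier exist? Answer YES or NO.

YES

Decompose op/2: 0 = 0,  h(X, B) = h(h(X1, n), h(e, false)).
Delete trivial equation 0 = 0.
Decompose h/2: X = h(X1, n),  B = h(e, false).
Bind X := h(X1, n); substituting into the one remaining equation that mentions X gives: op(op(Z, zero), h(h(h(X1, n), Z), zero)) = op(op(h(zero, M), zero), h(A, zero)).
Bind B := h(e, false); no other remaining equation mentions B.
Decompose h/2: op(q(h(L, L), k), 0) = op(N, 0),  q(k, h(op(n, zero), q(zero, N))) = q(k, X1).
Decompose op/2: q(h(L, L), k) = N,  0 = 0.
Bind N := q(h(L, L), k); substituting into the one remaining equation that mentions N gives: q(k, h(op(n, zero), q(zero, q(h(L, L), k)))) = q(k, X1).
Delete trivial equation 0 = 0.
Decompose q/2: k = k,  h(op(n, zero), q(zero, q(h(L, L), k))) = X1.
Delete trivial equation k = k.
Bind X1 := h(op(n, zero), q(zero, q(h(L, L), k))); substituting into the one remaining equation that mentions X1 gives: op(op(Z, zero), h(h(h(h(op(n, zero), q(zero, q(h(L, L), k))), n), Z), zero)) = op(op(h(zero, M), zero), h(A, zero)). Substituting into the earlier binding gives X := h(h(op(n, zero), q(zero, q(h(L, L), k))), n).
Decompose op/2: M = q(h(n, zero), op(false, 0)),  h(n, op(k, h(k, 0))) = h(n, L).
Bind M := q(h(n, zero), op(false, 0)); substituting into the one remaining equation that mentions M gives: op(op(Z, zero), h(h(h(h(op(n, zero), q(zero, q(h(L, L), k))), n), Z), zero)) = op(op(h(zero, q(h(n, zero), op(false, 0))), zero), h(A, zero)).
Decompose h/2: n = n,  op(k, h(k, 0)) = L.
Delete trivial equation n = n.
Bind L := op(k, h(k, 0)); substituting into the remaining equation gives: op(op(Z, zero), h(h(h(h(op(n, zero), q(zero, q(h(op(k, h(k, 0)), op(k, h(k, 0))), k))), n), Z), zero)) = op(op(h(zero, q(h(n, zero), op(false, 0))), zero), h(A, zero)). Substituting into the earlier bindings gives X := h(h(op(n, zero), q(zero, q(h(op(k, h(k, 0)), op(k, h(k, 0))), k))), n), N := q(h(op(k, h(k, 0)), op(k, h(k, 0))), k), X1 := h(op(n, zero), q(zero, q(h(op(k, h(k, 0)), op(k, h(k, 0))), k))).
Decompose op/2: op(Z, zero) = op(h(zero, q(h(n, zero), op(false, 0))), zero),  h(h(h(h(op(n, zero), q(zero, q(h(op(k, h(k, 0)), op(k, h(k, 0))), k))), n), Z), zero) = h(A, zero).
Decompose op/2: Z = h(zero, q(h(n, zero), op(false, 0))),  zero = zero.
Bind Z := h(zero, q(h(n, zero), op(false, 0))); substituting into the one remaining equation that mentions Z gives: h(h(h(h(op(n, zero), q(zero, q(h(op(k, h(k, 0)), op(k, h(k, 0))), k))), n), h(zero, q(h(n, zero), op(false, 0)))), zero) = h(A, zero).
Delete trivial equation zero = zero.
Decompose h/2: h(h(h(op(n, zero), q(zero, q(h(op(k, h(k, 0)), op(k, h(k, 0))), k))), n), h(zero, q(h(n, zero), op(false, 0)))) = A,  zero = zero.
Bind A := h(h(h(op(n, zero), q(zero, q(h(op(k, h(k, 0)), op(k, h(k, 0))), k))), n), h(zero, q(h(n, zero), op(false, 0)))); no other remaining equation mentions A.
Delete trivial equation zero = zero.
No equations remain and no clash or occurs-check failure arose, so a unifier exists.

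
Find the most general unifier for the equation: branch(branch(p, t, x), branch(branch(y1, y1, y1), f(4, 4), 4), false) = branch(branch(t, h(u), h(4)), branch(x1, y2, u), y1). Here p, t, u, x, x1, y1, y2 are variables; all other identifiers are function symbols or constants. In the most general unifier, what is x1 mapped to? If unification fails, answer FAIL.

Decompose branch/3: branch(p, t, x) = branch(t, h(u), h(4)),  branch(branch(y1, y1, y1), f(4, 4), 4) = branch(x1, y2, u),  false = y1.
Decompose branch/3: p = t,  t = h(u),  x = h(4).
Bind p := t; no other remaining equation mentions p.
Bind t := h(u); no other remaining equation mentions t. Substituting into the earlier binding gives p := h(u).
Bind x := h(4); no other remaining equation mentions x.
Decompose branch/3: branch(y1, y1, y1) = x1,  f(4, 4) = y2,  4 = u.
Bind x1 := branch(y1, y1, y1); no other remaining equation mentions x1.
Bind y2 := f(4, 4); no other remaining equation mentions y2.
Bind u := 4; no other remaining equation mentions u. Substituting into the earlier bindings gives p := h(4), t := h(4).
Bind y1 := false. Substituting into the earlier binding gives x1 := branch(false, false, false).
MGU = { p := h(4), t := h(4), x := h(4), x1 := branch(false, false, false), y2 := f(4, 4), u := 4, y1 := false }, so x1 := branch(false, false, false).

branch(false, false, false)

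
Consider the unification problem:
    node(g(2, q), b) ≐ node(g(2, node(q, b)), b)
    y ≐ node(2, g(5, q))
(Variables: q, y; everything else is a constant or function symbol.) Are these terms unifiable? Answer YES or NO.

Decompose node/2: g(2, q) ≐ g(2, node(q, b)),  b ≐ b.
Decompose g/2: 2 ≐ 2,  q ≐ node(q, b).
Delete trivial equation 2 ≐ 2.
Occurs check fails: q occurs in node(q, b); the equation q ≐ node(q, b) has no finite solution.

NO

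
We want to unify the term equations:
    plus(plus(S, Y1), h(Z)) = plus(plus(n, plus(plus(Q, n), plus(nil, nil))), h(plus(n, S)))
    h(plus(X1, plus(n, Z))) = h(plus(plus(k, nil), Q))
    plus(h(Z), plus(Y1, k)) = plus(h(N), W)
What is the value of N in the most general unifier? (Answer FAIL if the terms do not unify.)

plus(n, n)

Decompose plus/2: plus(S, Y1) = plus(n, plus(plus(Q, n), plus(nil, nil))),  h(Z) = h(plus(n, S)).
Decompose plus/2: S = n,  Y1 = plus(plus(Q, n), plus(nil, nil)).
Bind S := n; substituting into the one remaining equation that mentions S gives: h(Z) = h(plus(n, n)).
Bind Y1 := plus(plus(Q, n), plus(nil, nil)); substituting into the one remaining equation that mentions Y1 gives: plus(h(Z), plus(plus(plus(Q, n), plus(nil, nil)), k)) = plus(h(N), W).
Decompose h/1: Z = plus(n, n).
Bind Z := plus(n, n); substituting into the remaining equations gives: h(plus(X1, plus(n, plus(n, n)))) = h(plus(plus(k, nil), Q)),  plus(h(plus(n, n)), plus(plus(plus(Q, n), plus(nil, nil)), k)) = plus(h(N), W).
Decompose h/1: plus(X1, plus(n, plus(n, n))) = plus(plus(k, nil), Q).
Decompose plus/2: X1 = plus(k, nil),  plus(n, plus(n, n)) = Q.
Bind X1 := plus(k, nil); no other remaining equation mentions X1.
Bind Q := plus(n, plus(n, n)); substituting into the remaining equation gives: plus(h(plus(n, n)), plus(plus(plus(plus(n, plus(n, n)), n), plus(nil, nil)), k)) = plus(h(N), W). Substituting into the earlier binding gives Y1 := plus(plus(plus(n, plus(n, n)), n), plus(nil, nil)).
Decompose plus/2: h(plus(n, n)) = h(N),  plus(plus(plus(plus(n, plus(n, n)), n), plus(nil, nil)), k) = W.
Decompose h/1: plus(n, n) = N.
Bind N := plus(n, n); no other remaining equation mentions N.
Bind W := plus(plus(plus(plus(n, plus(n, n)), n), plus(nil, nil)), k).
MGU = { S := n, Y1 := plus(plus(plus(n, plus(n, n)), n), plus(nil, nil)), Z := plus(n, n), X1 := plus(k, nil), Q := plus(n, plus(n, n)), N := plus(n, n), W := plus(plus(plus(plus(n, plus(n, n)), n), plus(nil, nil)), k) }, so N := plus(n, n).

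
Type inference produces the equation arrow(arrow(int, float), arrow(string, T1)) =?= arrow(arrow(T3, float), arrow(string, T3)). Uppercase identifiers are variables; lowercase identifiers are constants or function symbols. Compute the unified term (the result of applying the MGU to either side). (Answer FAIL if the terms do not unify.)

arrow(arrow(int, float), arrow(string, int))

Decompose arrow/2: arrow(int, float) =?= arrow(T3, float),  arrow(string, T1) =?= arrow(string, T3).
Decompose arrow/2: int =?= T3,  float =?= float.
Bind T3 := int; substituting into the one remaining equation that mentions T3 gives: arrow(string, T1) =?= arrow(string, int).
Delete trivial equation float =?= float.
Decompose arrow/2: string =?= string,  T1 =?= int.
Delete trivial equation string =?= string.
Bind T1 := int.
Applying the MGU to either side gives arrow(arrow(int, float), arrow(string, int)).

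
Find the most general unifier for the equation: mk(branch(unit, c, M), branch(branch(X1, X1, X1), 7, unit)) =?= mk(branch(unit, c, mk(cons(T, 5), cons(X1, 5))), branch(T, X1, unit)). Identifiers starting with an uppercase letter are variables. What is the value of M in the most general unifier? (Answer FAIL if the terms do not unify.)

mk(cons(branch(7, 7, 7), 5), cons(7, 5))

Decompose mk/2: branch(unit, c, M) =?= branch(unit, c, mk(cons(T, 5), cons(X1, 5))),  branch(branch(X1, X1, X1), 7, unit) =?= branch(T, X1, unit).
Decompose branch/3: unit =?= unit,  c =?= c,  M =?= mk(cons(T, 5), cons(X1, 5)).
Delete trivial equation unit =?= unit.
Delete trivial equation c =?= c.
Bind M := mk(cons(T, 5), cons(X1, 5)); no other remaining equation mentions M.
Decompose branch/3: branch(X1, X1, X1) =?= T,  7 =?= X1,  unit =?= unit.
Bind T := branch(X1, X1, X1); no other remaining equation mentions T. Substituting into the earlier binding gives M := mk(cons(branch(X1, X1, X1), 5), cons(X1, 5)).
Bind X1 := 7; no other remaining equation mentions X1. Substituting into the earlier bindings gives M := mk(cons(branch(7, 7, 7), 5), cons(7, 5)), T := branch(7, 7, 7).
Delete trivial equation unit =?= unit.
MGU = { M ↦ mk(cons(branch(7, 7, 7), 5), cons(7, 5)), T ↦ branch(7, 7, 7), X1 ↦ 7 }, so M ↦ mk(cons(branch(7, 7, 7), 5), cons(7, 5)).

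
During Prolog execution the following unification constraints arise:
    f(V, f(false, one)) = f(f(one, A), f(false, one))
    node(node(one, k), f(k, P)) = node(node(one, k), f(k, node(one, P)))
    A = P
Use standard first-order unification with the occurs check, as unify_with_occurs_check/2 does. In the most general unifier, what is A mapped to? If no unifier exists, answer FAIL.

Decompose f/2: V = f(one, A),  f(false, one) = f(false, one).
Bind V := f(one, A); no other remaining equation mentions V.
Delete trivial equation f(false, one) = f(false, one).
Decompose node/2: node(one, k) = node(one, k),  f(k, P) = f(k, node(one, P)).
Delete trivial equation node(one, k) = node(one, k).
Decompose f/2: k = k,  P = node(one, P).
Delete trivial equation k = k.
Occurs check fails: P occurs in node(one, P); the equation P = node(one, P) has no finite solution.

FAIL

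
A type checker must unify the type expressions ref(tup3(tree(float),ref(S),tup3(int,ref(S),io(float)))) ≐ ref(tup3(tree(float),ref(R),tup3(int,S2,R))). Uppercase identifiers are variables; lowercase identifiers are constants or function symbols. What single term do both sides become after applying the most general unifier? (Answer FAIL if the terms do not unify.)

ref(tup3(tree(float),ref(io(float)),tup3(int,ref(io(float)),io(float))))

Decompose ref/1: tup3(tree(float),ref(S),tup3(int,ref(S),io(float))) ≐ tup3(tree(float),ref(R),tup3(int,S2,R)).
Decompose tup3/3: tree(float) ≐ tree(float),  ref(S) ≐ ref(R),  tup3(int,ref(S),io(float)) ≐ tup3(int,S2,R).
Delete trivial equation tree(float) ≐ tree(float).
Decompose ref/1: S ≐ R.
Bind S := R; substituting into the remaining equation gives: tup3(int,ref(R),io(float)) ≐ tup3(int,S2,R).
Decompose tup3/3: int ≐ int,  ref(R) ≐ S2,  io(float) ≐ R.
Delete trivial equation int ≐ int.
Bind S2 := ref(R); no other remaining equation mentions S2.
Bind R := io(float). Substituting into the earlier bindings gives S := io(float), S2 := ref(io(float)).
Applying the MGU to either side gives ref(tup3(tree(float),ref(io(float)),tup3(int,ref(io(float)),io(float)))).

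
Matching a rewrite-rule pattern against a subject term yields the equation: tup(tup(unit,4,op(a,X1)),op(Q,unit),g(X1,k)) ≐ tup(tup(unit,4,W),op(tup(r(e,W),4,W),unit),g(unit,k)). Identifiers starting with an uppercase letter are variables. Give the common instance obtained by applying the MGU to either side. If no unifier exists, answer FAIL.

Decompose tup/3: tup(unit,4,op(a,X1)) ≐ tup(unit,4,W),  op(Q,unit) ≐ op(tup(r(e,W),4,W),unit),  g(X1,k) ≐ g(unit,k).
Decompose tup/3: unit ≐ unit,  4 ≐ 4,  op(a,X1) ≐ W.
Delete trivial equation unit ≐ unit.
Delete trivial equation 4 ≐ 4.
Bind W := op(a,X1); substituting into the one remaining equation that mentions W gives: op(Q,unit) ≐ op(tup(r(e,op(a,X1)),4,op(a,X1)),unit).
Decompose op/2: Q ≐ tup(r(e,op(a,X1)),4,op(a,X1)),  unit ≐ unit.
Bind Q := tup(r(e,op(a,X1)),4,op(a,X1)); no other remaining equation mentions Q.
Delete trivial equation unit ≐ unit.
Decompose g/2: X1 ≐ unit,  k ≐ k.
Bind X1 := unit; no other remaining equation mentions X1. Substituting into the earlier bindings gives W := op(a,unit), Q := tup(r(e,op(a,unit)),4,op(a,unit)).
Delete trivial equation k ≐ k.
Applying the MGU to either side gives tup(tup(unit,4,op(a,unit)),op(tup(r(e,op(a,unit)),4,op(a,unit)),unit),g(unit,k)).

tup(tup(unit,4,op(a,unit)),op(tup(r(e,op(a,unit)),4,op(a,unit)),unit),g(unit,k))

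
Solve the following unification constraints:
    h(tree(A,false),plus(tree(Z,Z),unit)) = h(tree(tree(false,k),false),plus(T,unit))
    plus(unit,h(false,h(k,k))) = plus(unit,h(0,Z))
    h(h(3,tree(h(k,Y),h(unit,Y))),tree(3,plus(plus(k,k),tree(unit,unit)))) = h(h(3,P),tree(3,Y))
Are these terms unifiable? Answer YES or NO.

NO

Decompose h/2: tree(A,false) = tree(tree(false,k),false),  plus(tree(Z,Z),unit) = plus(T,unit).
Decompose tree/2: A = tree(false,k),  false = false.
Bind A := tree(false,k); no other remaining equation mentions A.
Delete trivial equation false = false.
Decompose plus/2: tree(Z,Z) = T,  unit = unit.
Bind T := tree(Z,Z); no other remaining equation mentions T.
Delete trivial equation unit = unit.
Decompose plus/2: unit = unit,  h(false,h(k,k)) = h(0,Z).
Delete trivial equation unit = unit.
Decompose h/2: false = 0,  h(k,k) = Z.
Clash: constants false and 0 differ; no unifier exists.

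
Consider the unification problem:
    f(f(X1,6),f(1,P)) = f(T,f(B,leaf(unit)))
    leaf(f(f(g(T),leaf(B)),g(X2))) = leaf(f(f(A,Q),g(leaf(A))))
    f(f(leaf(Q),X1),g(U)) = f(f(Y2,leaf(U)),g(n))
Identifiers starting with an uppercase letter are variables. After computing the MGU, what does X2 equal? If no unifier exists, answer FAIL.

leaf(g(f(leaf(n),6)))

Decompose f/2: f(X1,6) = T,  f(1,P) = f(B,leaf(unit)).
Bind T := f(X1,6); substituting into the one remaining equation that mentions T gives: leaf(f(f(g(f(X1,6)),leaf(B)),g(X2))) = leaf(f(f(A,Q),g(leaf(A)))).
Decompose f/2: 1 = B,  P = leaf(unit).
Bind B := 1; substituting into the one remaining equation that mentions B gives: leaf(f(f(g(f(X1,6)),leaf(1)),g(X2))) = leaf(f(f(A,Q),g(leaf(A)))).
Bind P := leaf(unit); no other remaining equation mentions P.
Decompose leaf/1: f(f(g(f(X1,6)),leaf(1)),g(X2)) = f(f(A,Q),g(leaf(A))).
Decompose f/2: f(g(f(X1,6)),leaf(1)) = f(A,Q),  g(X2) = g(leaf(A)).
Decompose f/2: g(f(X1,6)) = A,  leaf(1) = Q.
Bind A := g(f(X1,6)); substituting into the one remaining equation that mentions A gives: g(X2) = g(leaf(g(f(X1,6)))).
Bind Q := leaf(1); substituting into the one remaining equation that mentions Q gives: f(f(leaf(leaf(1)),X1),g(U)) = f(f(Y2,leaf(U)),g(n)).
Decompose g/1: X2 = leaf(g(f(X1,6))).
Bind X2 := leaf(g(f(X1,6))); no other remaining equation mentions X2.
Decompose f/2: f(leaf(leaf(1)),X1) = f(Y2,leaf(U)),  g(U) = g(n).
Decompose f/2: leaf(leaf(1)) = Y2,  X1 = leaf(U).
Bind Y2 := leaf(leaf(1)); no other remaining equation mentions Y2.
Bind X1 := leaf(U); no other remaining equation mentions X1. Substituting into the earlier bindings gives T := f(leaf(U),6), A := g(f(leaf(U),6)), X2 := leaf(g(f(leaf(U),6))).
Decompose g/1: U = n.
Bind U := n. Substituting into the earlier bindings gives T := f(leaf(n),6), A := g(f(leaf(n),6)), X2 := leaf(g(f(leaf(n),6))), X1 := leaf(n).
MGU = { T ↦ f(leaf(n),6), B ↦ 1, P ↦ leaf(unit), A ↦ g(f(leaf(n),6)), Q ↦ leaf(1), X2 ↦ leaf(g(f(leaf(n),6))), Y2 ↦ leaf(leaf(1)), X1 ↦ leaf(n), U ↦ n }, so X2 ↦ leaf(g(f(leaf(n),6))).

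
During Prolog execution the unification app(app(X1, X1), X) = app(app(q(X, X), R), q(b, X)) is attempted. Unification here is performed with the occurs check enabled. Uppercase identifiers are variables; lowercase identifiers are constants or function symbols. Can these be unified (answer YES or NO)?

NO

Decompose app/2: app(X1, X1) = app(q(X, X), R),  X = q(b, X).
Decompose app/2: X1 = q(X, X),  X1 = R.
Bind X1 := q(X, X); substituting into the one remaining equation that mentions X1 gives: q(X, X) = R.
Bind R := q(X, X); no other remaining equation mentions R.
Occurs check fails: X occurs in q(b, X); the equation X = q(b, X) has no finite solution.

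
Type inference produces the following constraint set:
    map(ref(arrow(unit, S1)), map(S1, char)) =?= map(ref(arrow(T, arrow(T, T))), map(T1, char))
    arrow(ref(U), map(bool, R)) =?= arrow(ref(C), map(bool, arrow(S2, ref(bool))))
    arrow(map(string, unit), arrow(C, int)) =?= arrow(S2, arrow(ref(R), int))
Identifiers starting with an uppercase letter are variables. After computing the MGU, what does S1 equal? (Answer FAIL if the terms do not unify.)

arrow(unit, unit)

Decompose map/2: ref(arrow(unit, S1)) =?= ref(arrow(T, arrow(T, T))),  map(S1, char) =?= map(T1, char).
Decompose ref/1: arrow(unit, S1) =?= arrow(T, arrow(T, T)).
Decompose arrow/2: unit =?= T,  S1 =?= arrow(T, T).
Bind T := unit; substituting into the one remaining equation that mentions T gives: S1 =?= arrow(unit, unit).
Bind S1 := arrow(unit, unit); substituting into the one remaining equation that mentions S1 gives: map(arrow(unit, unit), char) =?= map(T1, char).
Decompose map/2: arrow(unit, unit) =?= T1,  char =?= char.
Bind T1 := arrow(unit, unit); no other remaining equation mentions T1.
Delete trivial equation char =?= char.
Decompose arrow/2: ref(U) =?= ref(C),  map(bool, R) =?= map(bool, arrow(S2, ref(bool))).
Decompose ref/1: U =?= C.
Bind U := C; no other remaining equation mentions U.
Decompose map/2: bool =?= bool,  R =?= arrow(S2, ref(bool)).
Delete trivial equation bool =?= bool.
Bind R := arrow(S2, ref(bool)); substituting into the remaining equation gives: arrow(map(string, unit), arrow(C, int)) =?= arrow(S2, arrow(ref(arrow(S2, ref(bool))), int)).
Decompose arrow/2: map(string, unit) =?= S2,  arrow(C, int) =?= arrow(ref(arrow(S2, ref(bool))), int).
Bind S2 := map(string, unit); substituting into the remaining equation gives: arrow(C, int) =?= arrow(ref(arrow(map(string, unit), ref(bool))), int). Substituting into the earlier binding gives R := arrow(map(string, unit), ref(bool)).
Decompose arrow/2: C =?= ref(arrow(map(string, unit), ref(bool))),  int =?= int.
Bind C := ref(arrow(map(string, unit), ref(bool))); no other remaining equation mentions C. Substituting into the earlier binding gives U := ref(arrow(map(string, unit), ref(bool))).
Delete trivial equation int =?= int.
MGU = { T := unit, S1 := arrow(unit, unit), T1 := arrow(unit, unit), U := ref(arrow(map(string, unit), ref(bool))), R := arrow(map(string, unit), ref(bool)), S2 := map(string, unit), C := ref(arrow(map(string, unit), ref(bool))) }, so S1 := arrow(unit, unit).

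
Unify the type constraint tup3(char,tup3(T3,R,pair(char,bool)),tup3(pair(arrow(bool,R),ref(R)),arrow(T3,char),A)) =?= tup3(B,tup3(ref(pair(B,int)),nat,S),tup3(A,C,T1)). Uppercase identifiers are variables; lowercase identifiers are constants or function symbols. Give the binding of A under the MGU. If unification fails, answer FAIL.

pair(arrow(bool,nat),ref(nat))

Decompose tup3/3: char =?= B,  tup3(T3,R,pair(char,bool)) =?= tup3(ref(pair(B,int)),nat,S),  tup3(pair(arrow(bool,R),ref(R)),arrow(T3,char),A) =?= tup3(A,C,T1).
Bind B := char; substituting into the one remaining equation that mentions B gives: tup3(T3,R,pair(char,bool)) =?= tup3(ref(pair(char,int)),nat,S).
Decompose tup3/3: T3 =?= ref(pair(char,int)),  R =?= nat,  pair(char,bool) =?= S.
Bind T3 := ref(pair(char,int)); substituting into the one remaining equation that mentions T3 gives: tup3(pair(arrow(bool,R),ref(R)),arrow(ref(pair(char,int)),char),A) =?= tup3(A,C,T1).
Bind R := nat; substituting into the one remaining equation that mentions R gives: tup3(pair(arrow(bool,nat),ref(nat)),arrow(ref(pair(char,int)),char),A) =?= tup3(A,C,T1).
Bind S := pair(char,bool); no other remaining equation mentions S.
Decompose tup3/3: pair(arrow(bool,nat),ref(nat)) =?= A,  arrow(ref(pair(char,int)),char) =?= C,  A =?= T1.
Bind A := pair(arrow(bool,nat),ref(nat)); substituting into the one remaining equation that mentions A gives: pair(arrow(bool,nat),ref(nat)) =?= T1.
Bind C := arrow(ref(pair(char,int)),char); no other remaining equation mentions C.
Bind T1 := pair(arrow(bool,nat),ref(nat)).
MGU = { B ↦ char, T3 ↦ ref(pair(char,int)), R ↦ nat, S ↦ pair(char,bool), A ↦ pair(arrow(bool,nat),ref(nat)), C ↦ arrow(ref(pair(char,int)),char), T1 ↦ pair(arrow(bool,nat),ref(nat)) }, so A ↦ pair(arrow(bool,nat),ref(nat)).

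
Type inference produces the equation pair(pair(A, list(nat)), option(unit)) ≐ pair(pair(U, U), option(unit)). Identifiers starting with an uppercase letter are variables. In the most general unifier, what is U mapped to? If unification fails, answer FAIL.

list(nat)

Decompose pair/2: pair(A, list(nat)) ≐ pair(U, U),  option(unit) ≐ option(unit).
Decompose pair/2: A ≐ U,  list(nat) ≐ U.
Bind A := U; no other remaining equation mentions A.
Bind U := list(nat); no other remaining equation mentions U. Substituting into the earlier binding gives A := list(nat).
Delete trivial equation option(unit) ≐ option(unit).
MGU = { A -> list(nat), U -> list(nat) }, so U -> list(nat).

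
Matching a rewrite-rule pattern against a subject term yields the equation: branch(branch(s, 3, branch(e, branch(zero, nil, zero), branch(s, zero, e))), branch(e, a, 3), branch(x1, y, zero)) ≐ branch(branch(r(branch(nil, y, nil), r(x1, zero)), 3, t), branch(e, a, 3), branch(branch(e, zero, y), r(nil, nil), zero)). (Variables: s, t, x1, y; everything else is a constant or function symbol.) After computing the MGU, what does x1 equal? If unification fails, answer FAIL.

Decompose branch/3: branch(s, 3, branch(e, branch(zero, nil, zero), branch(s, zero, e))) ≐ branch(r(branch(nil, y, nil), r(x1, zero)), 3, t),  branch(e, a, 3) ≐ branch(e, a, 3),  branch(x1, y, zero) ≐ branch(branch(e, zero, y), r(nil, nil), zero).
Decompose branch/3: s ≐ r(branch(nil, y, nil), r(x1, zero)),  3 ≐ 3,  branch(e, branch(zero, nil, zero), branch(s, zero, e)) ≐ t.
Bind s := r(branch(nil, y, nil), r(x1, zero)); substituting into the one remaining equation that mentions s gives: branch(e, branch(zero, nil, zero), branch(r(branch(nil, y, nil), r(x1, zero)), zero, e)) ≐ t.
Delete trivial equation 3 ≐ 3.
Bind t := branch(e, branch(zero, nil, zero), branch(r(branch(nil, y, nil), r(x1, zero)), zero, e)); no other remaining equation mentions t.
Delete trivial equation branch(e, a, 3) ≐ branch(e, a, 3).
Decompose branch/3: x1 ≐ branch(e, zero, y),  y ≐ r(nil, nil),  zero ≐ zero.
Bind x1 := branch(e, zero, y); no other remaining equation mentions x1. Substituting into the earlier bindings gives s := r(branch(nil, y, nil), r(branch(e, zero, y), zero)), t := branch(e, branch(zero, nil, zero), branch(r(branch(nil, y, nil), r(branch(e, zero, y), zero)), zero, e)).
Bind y := r(nil, nil); no other remaining equation mentions y. Substituting into the earlier bindings gives s := r(branch(nil, r(nil, nil), nil), r(branch(e, zero, r(nil, nil)), zero)), t := branch(e, branch(zero, nil, zero), branch(r(branch(nil, r(nil, nil), nil), r(branch(e, zero, r(nil, nil)), zero)), zero, e)), x1 := branch(e, zero, r(nil, nil)).
Delete trivial equation zero ≐ zero.
MGU = { s ↦ r(branch(nil, r(nil, nil), nil), r(branch(e, zero, r(nil, nil)), zero)), t ↦ branch(e, branch(zero, nil, zero), branch(r(branch(nil, r(nil, nil), nil), r(branch(e, zero, r(nil, nil)), zero)), zero, e)), x1 ↦ branch(e, zero, r(nil, nil)), y ↦ r(nil, nil) }, so x1 ↦ branch(e, zero, r(nil, nil)).

branch(e, zero, r(nil, nil))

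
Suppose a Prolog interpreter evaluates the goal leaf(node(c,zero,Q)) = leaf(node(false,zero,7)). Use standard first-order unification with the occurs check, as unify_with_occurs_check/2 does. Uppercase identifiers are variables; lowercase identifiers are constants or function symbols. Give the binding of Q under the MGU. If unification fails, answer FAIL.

FAIL

Decompose leaf/1: node(c,zero,Q) = node(false,zero,7).
Decompose node/3: c = false,  zero = zero,  Q = 7.
Clash: constants c and false differ; no unifier exists.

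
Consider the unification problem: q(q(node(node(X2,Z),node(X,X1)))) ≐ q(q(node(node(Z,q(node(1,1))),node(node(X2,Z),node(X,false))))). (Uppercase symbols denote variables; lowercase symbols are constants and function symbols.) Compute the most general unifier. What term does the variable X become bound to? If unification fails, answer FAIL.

Decompose q/1: q(node(node(X2,Z),node(X,X1))) ≐ q(node(node(Z,q(node(1,1))),node(node(X2,Z),node(X,false)))).
Decompose q/1: node(node(X2,Z),node(X,X1)) ≐ node(node(Z,q(node(1,1))),node(node(X2,Z),node(X,false))).
Decompose node/2: node(X2,Z) ≐ node(Z,q(node(1,1))),  node(X,X1) ≐ node(node(X2,Z),node(X,false)).
Decompose node/2: X2 ≐ Z,  Z ≐ q(node(1,1)).
Bind X2 := Z; substituting into the one remaining equation that mentions X2 gives: node(X,X1) ≐ node(node(Z,Z),node(X,false)).
Bind Z := q(node(1,1)); substituting into the remaining equation gives: node(X,X1) ≐ node(node(q(node(1,1)),q(node(1,1))),node(X,false)). Substituting into the earlier binding gives X2 := q(node(1,1)).
Decompose node/2: X ≐ node(q(node(1,1)),q(node(1,1))),  X1 ≐ node(X,false).
Bind X := node(q(node(1,1)),q(node(1,1))); substituting into the remaining equation gives: X1 ≐ node(node(q(node(1,1)),q(node(1,1))),false).
Bind X1 := node(node(q(node(1,1)),q(node(1,1))),false).
MGU = { X2 ↦ q(node(1,1)), Z ↦ q(node(1,1)), X ↦ node(q(node(1,1)),q(node(1,1))), X1 ↦ node(node(q(node(1,1)),q(node(1,1))),false) }, so X ↦ node(q(node(1,1)),q(node(1,1))).

node(q(node(1,1)),q(node(1,1)))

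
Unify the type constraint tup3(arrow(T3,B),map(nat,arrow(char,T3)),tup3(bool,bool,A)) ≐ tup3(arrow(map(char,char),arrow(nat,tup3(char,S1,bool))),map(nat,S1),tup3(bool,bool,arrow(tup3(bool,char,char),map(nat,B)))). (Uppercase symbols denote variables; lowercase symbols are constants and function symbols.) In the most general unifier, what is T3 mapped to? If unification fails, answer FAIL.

map(char,char)

Decompose tup3/3: arrow(T3,B) ≐ arrow(map(char,char),arrow(nat,tup3(char,S1,bool))),  map(nat,arrow(char,T3)) ≐ map(nat,S1),  tup3(bool,bool,A) ≐ tup3(bool,bool,arrow(tup3(bool,char,char),map(nat,B))).
Decompose arrow/2: T3 ≐ map(char,char),  B ≐ arrow(nat,tup3(char,S1,bool)).
Bind T3 := map(char,char); substituting into the one remaining equation that mentions T3 gives: map(nat,arrow(char,map(char,char))) ≐ map(nat,S1).
Bind B := arrow(nat,tup3(char,S1,bool)); substituting into the one remaining equation that mentions B gives: tup3(bool,bool,A) ≐ tup3(bool,bool,arrow(tup3(bool,char,char),map(nat,arrow(nat,tup3(char,S1,bool))))).
Decompose map/2: nat ≐ nat,  arrow(char,map(char,char)) ≐ S1.
Delete trivial equation nat ≐ nat.
Bind S1 := arrow(char,map(char,char)); substituting into the remaining equation gives: tup3(bool,bool,A) ≐ tup3(bool,bool,arrow(tup3(bool,char,char),map(nat,arrow(nat,tup3(char,arrow(char,map(char,char)),bool))))). Substituting into the earlier binding gives B := arrow(nat,tup3(char,arrow(char,map(char,char)),bool)).
Decompose tup3/3: bool ≐ bool,  bool ≐ bool,  A ≐ arrow(tup3(bool,char,char),map(nat,arrow(nat,tup3(char,arrow(char,map(char,char)),bool)))).
Delete trivial equation bool ≐ bool.
Delete trivial equation bool ≐ bool.
Bind A := arrow(tup3(bool,char,char),map(nat,arrow(nat,tup3(char,arrow(char,map(char,char)),bool)))).
MGU = { T3 -> map(char,char), B -> arrow(nat,tup3(char,arrow(char,map(char,char)),bool)), S1 -> arrow(char,map(char,char)), A -> arrow(tup3(bool,char,char),map(nat,arrow(nat,tup3(char,arrow(char,map(char,char)),bool)))) }, so T3 -> map(char,char).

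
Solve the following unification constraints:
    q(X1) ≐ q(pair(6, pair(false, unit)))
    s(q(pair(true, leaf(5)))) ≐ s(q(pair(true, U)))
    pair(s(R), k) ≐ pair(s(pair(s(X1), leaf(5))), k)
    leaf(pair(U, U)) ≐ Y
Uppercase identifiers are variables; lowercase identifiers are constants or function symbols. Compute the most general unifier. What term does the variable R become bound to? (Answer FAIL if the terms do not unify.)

Decompose q/1: X1 ≐ pair(6, pair(false, unit)).
Bind X1 := pair(6, pair(false, unit)); substituting into the one remaining equation that mentions X1 gives: pair(s(R), k) ≐ pair(s(pair(s(pair(6, pair(false, unit))), leaf(5))), k).
Decompose s/1: q(pair(true, leaf(5))) ≐ q(pair(true, U)).
Decompose q/1: pair(true, leaf(5)) ≐ pair(true, U).
Decompose pair/2: true ≐ true,  leaf(5) ≐ U.
Delete trivial equation true ≐ true.
Bind U := leaf(5); substituting into the one remaining equation that mentions U gives: leaf(pair(leaf(5), leaf(5))) ≐ Y.
Decompose pair/2: s(R) ≐ s(pair(s(pair(6, pair(false, unit))), leaf(5))),  k ≐ k.
Decompose s/1: R ≐ pair(s(pair(6, pair(false, unit))), leaf(5)).
Bind R := pair(s(pair(6, pair(false, unit))), leaf(5)); no other remaining equation mentions R.
Delete trivial equation k ≐ k.
Bind Y := leaf(pair(leaf(5), leaf(5))).
MGU = { X1 -> pair(6, pair(false, unit)), U -> leaf(5), R -> pair(s(pair(6, pair(false, unit))), leaf(5)), Y -> leaf(pair(leaf(5), leaf(5))) }, so R -> pair(s(pair(6, pair(false, unit))), leaf(5)).

pair(s(pair(6, pair(false, unit))), leaf(5))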